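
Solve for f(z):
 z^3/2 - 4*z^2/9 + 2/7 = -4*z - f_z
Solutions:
 f(z) = C1 - z^4/8 + 4*z^3/27 - 2*z^2 - 2*z/7


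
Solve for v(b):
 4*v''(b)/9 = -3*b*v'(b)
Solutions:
 v(b) = C1 + C2*erf(3*sqrt(6)*b/4)


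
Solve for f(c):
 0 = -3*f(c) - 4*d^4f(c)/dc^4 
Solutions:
 f(c) = (C1*sin(3^(1/4)*c/2) + C2*cos(3^(1/4)*c/2))*exp(-3^(1/4)*c/2) + (C3*sin(3^(1/4)*c/2) + C4*cos(3^(1/4)*c/2))*exp(3^(1/4)*c/2)


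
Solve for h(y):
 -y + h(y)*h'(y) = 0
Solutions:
 h(y) = -sqrt(C1 + y^2)
 h(y) = sqrt(C1 + y^2)


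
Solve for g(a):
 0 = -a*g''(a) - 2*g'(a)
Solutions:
 g(a) = C1 + C2/a


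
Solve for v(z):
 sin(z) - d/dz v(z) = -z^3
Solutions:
 v(z) = C1 + z^4/4 - cos(z)


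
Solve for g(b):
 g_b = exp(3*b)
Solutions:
 g(b) = C1 + exp(3*b)/3


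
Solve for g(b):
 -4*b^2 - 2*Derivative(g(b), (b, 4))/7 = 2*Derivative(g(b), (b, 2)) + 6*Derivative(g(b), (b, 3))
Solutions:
 g(b) = C1 + C2*b + C3*exp(b*(-21 + sqrt(413))/2) + C4*exp(-b*(sqrt(413) + 21)/2) - b^4/6 + 2*b^3 - 124*b^2/7


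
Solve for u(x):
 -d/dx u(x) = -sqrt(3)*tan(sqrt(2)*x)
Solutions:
 u(x) = C1 - sqrt(6)*log(cos(sqrt(2)*x))/2


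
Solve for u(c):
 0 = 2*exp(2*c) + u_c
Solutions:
 u(c) = C1 - exp(2*c)


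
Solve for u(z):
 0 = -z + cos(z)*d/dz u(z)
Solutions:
 u(z) = C1 + Integral(z/cos(z), z)


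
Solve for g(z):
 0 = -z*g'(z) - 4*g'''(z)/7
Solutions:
 g(z) = C1 + Integral(C2*airyai(-14^(1/3)*z/2) + C3*airybi(-14^(1/3)*z/2), z)


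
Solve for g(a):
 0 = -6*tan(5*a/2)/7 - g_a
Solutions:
 g(a) = C1 + 12*log(cos(5*a/2))/35


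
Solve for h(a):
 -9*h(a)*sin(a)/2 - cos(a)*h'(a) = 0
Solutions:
 h(a) = C1*cos(a)^(9/2)


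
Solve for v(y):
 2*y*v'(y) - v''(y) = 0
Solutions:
 v(y) = C1 + C2*erfi(y)


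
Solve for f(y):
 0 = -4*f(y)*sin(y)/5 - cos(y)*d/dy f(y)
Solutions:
 f(y) = C1*cos(y)^(4/5)


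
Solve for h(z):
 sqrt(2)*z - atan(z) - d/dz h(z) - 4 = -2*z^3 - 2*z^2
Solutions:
 h(z) = C1 + z^4/2 + 2*z^3/3 + sqrt(2)*z^2/2 - z*atan(z) - 4*z + log(z^2 + 1)/2


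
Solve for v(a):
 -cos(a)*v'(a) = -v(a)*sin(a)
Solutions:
 v(a) = C1/cos(a)


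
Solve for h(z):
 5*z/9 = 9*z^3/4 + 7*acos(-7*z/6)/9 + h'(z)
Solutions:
 h(z) = C1 - 9*z^4/16 + 5*z^2/18 - 7*z*acos(-7*z/6)/9 - sqrt(36 - 49*z^2)/9


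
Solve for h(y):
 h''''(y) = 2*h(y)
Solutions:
 h(y) = C1*exp(-2^(1/4)*y) + C2*exp(2^(1/4)*y) + C3*sin(2^(1/4)*y) + C4*cos(2^(1/4)*y)


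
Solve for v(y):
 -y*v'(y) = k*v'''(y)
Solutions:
 v(y) = C1 + Integral(C2*airyai(y*(-1/k)^(1/3)) + C3*airybi(y*(-1/k)^(1/3)), y)


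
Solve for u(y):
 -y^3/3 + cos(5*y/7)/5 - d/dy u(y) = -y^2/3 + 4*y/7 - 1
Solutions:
 u(y) = C1 - y^4/12 + y^3/9 - 2*y^2/7 + y + 7*sin(5*y/7)/25


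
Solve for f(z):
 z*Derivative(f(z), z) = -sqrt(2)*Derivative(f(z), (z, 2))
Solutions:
 f(z) = C1 + C2*erf(2^(1/4)*z/2)


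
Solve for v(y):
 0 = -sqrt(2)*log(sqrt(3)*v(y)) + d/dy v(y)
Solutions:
 -sqrt(2)*Integral(1/(2*log(_y) + log(3)), (_y, v(y))) = C1 - y


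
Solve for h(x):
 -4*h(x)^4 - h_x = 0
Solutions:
 h(x) = (-3^(2/3) - 3*3^(1/6)*I)*(1/(C1 + 4*x))^(1/3)/6
 h(x) = (-3^(2/3) + 3*3^(1/6)*I)*(1/(C1 + 4*x))^(1/3)/6
 h(x) = (1/(C1 + 12*x))^(1/3)


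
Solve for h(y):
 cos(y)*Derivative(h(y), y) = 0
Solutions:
 h(y) = C1


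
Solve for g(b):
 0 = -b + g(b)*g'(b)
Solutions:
 g(b) = -sqrt(C1 + b^2)
 g(b) = sqrt(C1 + b^2)


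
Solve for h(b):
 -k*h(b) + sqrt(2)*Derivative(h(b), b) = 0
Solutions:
 h(b) = C1*exp(sqrt(2)*b*k/2)


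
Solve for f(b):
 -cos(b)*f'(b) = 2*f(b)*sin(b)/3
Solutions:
 f(b) = C1*cos(b)^(2/3)


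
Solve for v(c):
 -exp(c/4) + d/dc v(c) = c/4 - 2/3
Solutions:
 v(c) = C1 + c^2/8 - 2*c/3 + 4*exp(c/4)


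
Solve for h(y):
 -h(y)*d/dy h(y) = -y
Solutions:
 h(y) = -sqrt(C1 + y^2)
 h(y) = sqrt(C1 + y^2)


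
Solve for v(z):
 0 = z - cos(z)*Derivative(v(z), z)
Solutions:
 v(z) = C1 + Integral(z/cos(z), z)


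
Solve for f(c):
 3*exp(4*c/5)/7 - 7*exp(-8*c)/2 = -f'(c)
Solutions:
 f(c) = C1 - 15*exp(4*c/5)/28 - 7*exp(-8*c)/16


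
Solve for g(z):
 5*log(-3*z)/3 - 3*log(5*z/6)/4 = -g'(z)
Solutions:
 g(z) = C1 - 11*z*log(z)/12 + z*(-20*log(3) - 9*log(6) + 11 + 9*log(5) - 20*I*pi)/12


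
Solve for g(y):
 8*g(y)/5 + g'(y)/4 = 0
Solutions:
 g(y) = C1*exp(-32*y/5)


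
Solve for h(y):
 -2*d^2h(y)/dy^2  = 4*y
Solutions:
 h(y) = C1 + C2*y - y^3/3


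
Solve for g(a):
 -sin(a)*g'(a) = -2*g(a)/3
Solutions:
 g(a) = C1*(cos(a) - 1)^(1/3)/(cos(a) + 1)^(1/3)


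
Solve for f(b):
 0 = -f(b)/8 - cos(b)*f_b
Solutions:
 f(b) = C1*(sin(b) - 1)^(1/16)/(sin(b) + 1)^(1/16)


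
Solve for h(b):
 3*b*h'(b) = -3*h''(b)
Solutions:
 h(b) = C1 + C2*erf(sqrt(2)*b/2)


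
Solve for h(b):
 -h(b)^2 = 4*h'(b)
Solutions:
 h(b) = 4/(C1 + b)


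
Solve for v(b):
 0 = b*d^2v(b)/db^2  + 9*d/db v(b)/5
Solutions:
 v(b) = C1 + C2/b^(4/5)


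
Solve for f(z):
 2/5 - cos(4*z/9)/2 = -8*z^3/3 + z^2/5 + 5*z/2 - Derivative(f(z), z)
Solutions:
 f(z) = C1 - 2*z^4/3 + z^3/15 + 5*z^2/4 - 2*z/5 + 9*sin(4*z/9)/8


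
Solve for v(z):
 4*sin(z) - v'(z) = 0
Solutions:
 v(z) = C1 - 4*cos(z)


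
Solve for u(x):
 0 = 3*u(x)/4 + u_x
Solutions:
 u(x) = C1*exp(-3*x/4)


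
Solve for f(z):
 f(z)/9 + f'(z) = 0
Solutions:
 f(z) = C1*exp(-z/9)


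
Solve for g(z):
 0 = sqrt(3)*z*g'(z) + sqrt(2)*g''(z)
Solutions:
 g(z) = C1 + C2*erf(6^(1/4)*z/2)


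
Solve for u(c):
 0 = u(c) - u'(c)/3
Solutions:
 u(c) = C1*exp(3*c)


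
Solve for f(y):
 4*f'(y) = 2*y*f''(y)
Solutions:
 f(y) = C1 + C2*y^3


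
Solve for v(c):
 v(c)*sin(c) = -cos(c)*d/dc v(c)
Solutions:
 v(c) = C1*cos(c)


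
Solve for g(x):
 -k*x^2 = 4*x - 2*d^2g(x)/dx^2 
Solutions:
 g(x) = C1 + C2*x + k*x^4/24 + x^3/3


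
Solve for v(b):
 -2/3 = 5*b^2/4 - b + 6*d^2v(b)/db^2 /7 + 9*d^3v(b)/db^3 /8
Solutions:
 v(b) = C1 + C2*b + C3*exp(-16*b/21) - 35*b^4/288 + 959*b^3/1152 - 67585*b^2/18432


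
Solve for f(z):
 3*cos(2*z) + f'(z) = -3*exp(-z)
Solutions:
 f(z) = C1 - 3*sin(2*z)/2 + 3*exp(-z)


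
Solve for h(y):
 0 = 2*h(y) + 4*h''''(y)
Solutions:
 h(y) = (C1*sin(2^(1/4)*y/2) + C2*cos(2^(1/4)*y/2))*exp(-2^(1/4)*y/2) + (C3*sin(2^(1/4)*y/2) + C4*cos(2^(1/4)*y/2))*exp(2^(1/4)*y/2)


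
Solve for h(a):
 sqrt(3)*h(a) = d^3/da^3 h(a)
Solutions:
 h(a) = C3*exp(3^(1/6)*a) + (C1*sin(3^(2/3)*a/2) + C2*cos(3^(2/3)*a/2))*exp(-3^(1/6)*a/2)


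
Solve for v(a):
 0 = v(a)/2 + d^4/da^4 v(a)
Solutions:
 v(a) = (C1*sin(2^(1/4)*a/2) + C2*cos(2^(1/4)*a/2))*exp(-2^(1/4)*a/2) + (C3*sin(2^(1/4)*a/2) + C4*cos(2^(1/4)*a/2))*exp(2^(1/4)*a/2)


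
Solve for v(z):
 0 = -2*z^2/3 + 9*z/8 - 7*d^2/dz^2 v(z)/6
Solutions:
 v(z) = C1 + C2*z - z^4/21 + 9*z^3/56


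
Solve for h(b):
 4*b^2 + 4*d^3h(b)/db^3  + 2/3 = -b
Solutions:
 h(b) = C1 + C2*b + C3*b^2 - b^5/60 - b^4/96 - b^3/36


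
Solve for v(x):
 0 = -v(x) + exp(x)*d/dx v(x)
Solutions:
 v(x) = C1*exp(-exp(-x))


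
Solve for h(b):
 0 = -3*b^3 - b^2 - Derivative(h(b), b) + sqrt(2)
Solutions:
 h(b) = C1 - 3*b^4/4 - b^3/3 + sqrt(2)*b


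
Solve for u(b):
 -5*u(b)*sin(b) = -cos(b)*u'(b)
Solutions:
 u(b) = C1/cos(b)^5


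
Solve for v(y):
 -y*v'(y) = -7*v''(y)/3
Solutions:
 v(y) = C1 + C2*erfi(sqrt(42)*y/14)


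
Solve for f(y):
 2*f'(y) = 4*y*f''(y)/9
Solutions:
 f(y) = C1 + C2*y^(11/2)


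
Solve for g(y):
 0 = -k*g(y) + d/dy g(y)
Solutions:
 g(y) = C1*exp(k*y)


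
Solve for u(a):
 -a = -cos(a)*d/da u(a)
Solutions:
 u(a) = C1 + Integral(a/cos(a), a)


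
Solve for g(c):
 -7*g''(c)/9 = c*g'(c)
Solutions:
 g(c) = C1 + C2*erf(3*sqrt(14)*c/14)


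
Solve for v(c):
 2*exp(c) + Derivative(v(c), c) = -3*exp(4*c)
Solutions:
 v(c) = C1 - 3*exp(4*c)/4 - 2*exp(c)


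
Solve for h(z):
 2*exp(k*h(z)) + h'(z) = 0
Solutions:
 h(z) = Piecewise((log(1/(C1*k + 2*k*z))/k, Ne(k, 0)), (nan, True))
 h(z) = Piecewise((C1 - 2*z, Eq(k, 0)), (nan, True))


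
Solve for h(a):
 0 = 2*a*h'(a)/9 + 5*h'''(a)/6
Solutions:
 h(a) = C1 + Integral(C2*airyai(-30^(2/3)*a/15) + C3*airybi(-30^(2/3)*a/15), a)


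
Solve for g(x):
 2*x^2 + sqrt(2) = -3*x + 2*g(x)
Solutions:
 g(x) = x^2 + 3*x/2 + sqrt(2)/2


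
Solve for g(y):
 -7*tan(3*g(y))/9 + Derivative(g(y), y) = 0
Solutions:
 g(y) = -asin(C1*exp(7*y/3))/3 + pi/3
 g(y) = asin(C1*exp(7*y/3))/3


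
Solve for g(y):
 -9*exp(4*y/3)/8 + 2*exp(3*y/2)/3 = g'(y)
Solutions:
 g(y) = C1 - 27*exp(4*y/3)/32 + 4*exp(3*y/2)/9


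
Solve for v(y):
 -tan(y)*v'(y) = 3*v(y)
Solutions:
 v(y) = C1/sin(y)^3


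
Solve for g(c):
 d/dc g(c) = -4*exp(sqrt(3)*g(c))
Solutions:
 g(c) = sqrt(3)*(2*log(1/(C1 + 4*c)) - log(3))/6


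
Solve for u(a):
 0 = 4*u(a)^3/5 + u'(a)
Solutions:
 u(a) = -sqrt(10)*sqrt(-1/(C1 - 4*a))/2
 u(a) = sqrt(10)*sqrt(-1/(C1 - 4*a))/2


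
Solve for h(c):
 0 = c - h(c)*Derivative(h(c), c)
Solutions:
 h(c) = -sqrt(C1 + c^2)
 h(c) = sqrt(C1 + c^2)


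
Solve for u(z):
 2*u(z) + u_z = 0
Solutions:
 u(z) = C1*exp(-2*z)


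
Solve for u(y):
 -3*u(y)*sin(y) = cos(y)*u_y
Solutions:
 u(y) = C1*cos(y)^3


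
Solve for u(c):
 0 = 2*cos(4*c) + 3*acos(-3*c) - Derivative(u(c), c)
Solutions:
 u(c) = C1 + 3*c*acos(-3*c) + sqrt(1 - 9*c^2) + sin(4*c)/2


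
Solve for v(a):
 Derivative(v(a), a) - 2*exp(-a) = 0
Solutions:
 v(a) = C1 - 2*exp(-a)


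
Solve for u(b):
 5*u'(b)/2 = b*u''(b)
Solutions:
 u(b) = C1 + C2*b^(7/2)


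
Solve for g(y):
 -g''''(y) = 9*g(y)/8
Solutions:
 g(y) = (C1*sin(2^(3/4)*sqrt(3)*y/4) + C2*cos(2^(3/4)*sqrt(3)*y/4))*exp(-2^(3/4)*sqrt(3)*y/4) + (C3*sin(2^(3/4)*sqrt(3)*y/4) + C4*cos(2^(3/4)*sqrt(3)*y/4))*exp(2^(3/4)*sqrt(3)*y/4)


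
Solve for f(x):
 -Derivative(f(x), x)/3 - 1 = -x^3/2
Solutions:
 f(x) = C1 + 3*x^4/8 - 3*x


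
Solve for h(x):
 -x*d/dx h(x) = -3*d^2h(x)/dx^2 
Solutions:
 h(x) = C1 + C2*erfi(sqrt(6)*x/6)


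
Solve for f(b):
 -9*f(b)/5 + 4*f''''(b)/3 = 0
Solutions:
 f(b) = C1*exp(-15^(3/4)*sqrt(2)*b/10) + C2*exp(15^(3/4)*sqrt(2)*b/10) + C3*sin(15^(3/4)*sqrt(2)*b/10) + C4*cos(15^(3/4)*sqrt(2)*b/10)


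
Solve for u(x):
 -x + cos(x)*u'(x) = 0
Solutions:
 u(x) = C1 + Integral(x/cos(x), x)


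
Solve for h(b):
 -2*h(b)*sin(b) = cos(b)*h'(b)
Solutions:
 h(b) = C1*cos(b)^2


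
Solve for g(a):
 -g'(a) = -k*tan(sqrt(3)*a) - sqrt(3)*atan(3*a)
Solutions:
 g(a) = C1 - sqrt(3)*k*log(cos(sqrt(3)*a))/3 + sqrt(3)*(a*atan(3*a) - log(9*a^2 + 1)/6)


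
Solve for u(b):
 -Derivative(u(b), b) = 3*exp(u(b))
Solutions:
 u(b) = log(1/(C1 + 3*b))


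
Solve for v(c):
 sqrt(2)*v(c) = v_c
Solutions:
 v(c) = C1*exp(sqrt(2)*c)


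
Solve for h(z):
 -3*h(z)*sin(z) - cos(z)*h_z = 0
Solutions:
 h(z) = C1*cos(z)^3


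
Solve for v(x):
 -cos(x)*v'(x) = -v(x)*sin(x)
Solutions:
 v(x) = C1/cos(x)


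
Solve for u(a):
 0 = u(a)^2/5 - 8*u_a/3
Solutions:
 u(a) = -40/(C1 + 3*a)


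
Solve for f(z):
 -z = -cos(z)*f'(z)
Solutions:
 f(z) = C1 + Integral(z/cos(z), z)


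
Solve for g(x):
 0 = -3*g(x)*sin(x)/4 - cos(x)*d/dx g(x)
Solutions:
 g(x) = C1*cos(x)^(3/4)


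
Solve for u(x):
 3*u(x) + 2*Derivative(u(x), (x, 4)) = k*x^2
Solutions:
 u(x) = k*x^2/3 + (C1*sin(6^(1/4)*x/2) + C2*cos(6^(1/4)*x/2))*exp(-6^(1/4)*x/2) + (C3*sin(6^(1/4)*x/2) + C4*cos(6^(1/4)*x/2))*exp(6^(1/4)*x/2)


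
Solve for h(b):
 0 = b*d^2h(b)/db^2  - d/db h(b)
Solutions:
 h(b) = C1 + C2*b^2


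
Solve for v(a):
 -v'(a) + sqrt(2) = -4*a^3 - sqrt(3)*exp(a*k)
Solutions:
 v(a) = C1 + a^4 + sqrt(2)*a + sqrt(3)*exp(a*k)/k


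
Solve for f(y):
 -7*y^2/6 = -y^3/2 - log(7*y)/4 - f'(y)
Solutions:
 f(y) = C1 - y^4/8 + 7*y^3/18 - y*log(y)/4 - y*log(7)/4 + y/4


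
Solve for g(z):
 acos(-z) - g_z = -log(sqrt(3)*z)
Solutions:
 g(z) = C1 + z*log(z) + z*acos(-z) - z + z*log(3)/2 + sqrt(1 - z^2)


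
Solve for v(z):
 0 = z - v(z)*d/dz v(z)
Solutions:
 v(z) = -sqrt(C1 + z^2)
 v(z) = sqrt(C1 + z^2)


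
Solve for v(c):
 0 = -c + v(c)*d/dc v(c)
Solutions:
 v(c) = -sqrt(C1 + c^2)
 v(c) = sqrt(C1 + c^2)


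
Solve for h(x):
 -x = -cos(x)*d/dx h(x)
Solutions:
 h(x) = C1 + Integral(x/cos(x), x)


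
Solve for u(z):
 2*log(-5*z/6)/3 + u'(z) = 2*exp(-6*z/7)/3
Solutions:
 u(z) = C1 - 2*z*log(-z)/3 + 2*z*(-log(5) + 1 + log(6))/3 - 7*exp(-6*z/7)/9


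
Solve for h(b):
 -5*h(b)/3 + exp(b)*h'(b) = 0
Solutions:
 h(b) = C1*exp(-5*exp(-b)/3)


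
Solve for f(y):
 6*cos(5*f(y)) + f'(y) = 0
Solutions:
 f(y) = -asin((C1 + exp(60*y))/(C1 - exp(60*y)))/5 + pi/5
 f(y) = asin((C1 + exp(60*y))/(C1 - exp(60*y)))/5


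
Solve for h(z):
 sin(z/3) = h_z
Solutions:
 h(z) = C1 - 3*cos(z/3)


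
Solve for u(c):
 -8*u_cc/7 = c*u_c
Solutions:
 u(c) = C1 + C2*erf(sqrt(7)*c/4)


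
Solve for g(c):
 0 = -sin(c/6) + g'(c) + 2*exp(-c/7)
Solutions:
 g(c) = C1 - 6*cos(c/6) + 14*exp(-c/7)


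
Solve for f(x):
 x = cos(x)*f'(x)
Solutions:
 f(x) = C1 + Integral(x/cos(x), x)


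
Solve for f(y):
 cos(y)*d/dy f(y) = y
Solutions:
 f(y) = C1 + Integral(y/cos(y), y)


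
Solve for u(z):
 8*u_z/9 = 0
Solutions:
 u(z) = C1


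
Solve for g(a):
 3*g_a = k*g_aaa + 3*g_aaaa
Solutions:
 g(a) = C1 + C2*exp(-a*(2*2^(1/3)*k^2/(2*k^3 + sqrt(-4*k^6 + (2*k^3 - 729)^2) - 729)^(1/3) + 2*k + 2^(2/3)*(2*k^3 + sqrt(-4*k^6 + (2*k^3 - 729)^2) - 729)^(1/3))/18) + C3*exp(a*(-8*2^(1/3)*k^2/((-1 + sqrt(3)*I)*(2*k^3 + sqrt(-4*k^6 + (2*k^3 - 729)^2) - 729)^(1/3)) - 4*k + 2^(2/3)*(2*k^3 + sqrt(-4*k^6 + (2*k^3 - 729)^2) - 729)^(1/3) - 2^(2/3)*sqrt(3)*I*(2*k^3 + sqrt(-4*k^6 + (2*k^3 - 729)^2) - 729)^(1/3))/36) + C4*exp(a*(8*2^(1/3)*k^2/((1 + sqrt(3)*I)*(2*k^3 + sqrt(-4*k^6 + (2*k^3 - 729)^2) - 729)^(1/3)) - 4*k + 2^(2/3)*(2*k^3 + sqrt(-4*k^6 + (2*k^3 - 729)^2) - 729)^(1/3) + 2^(2/3)*sqrt(3)*I*(2*k^3 + sqrt(-4*k^6 + (2*k^3 - 729)^2) - 729)^(1/3))/36)


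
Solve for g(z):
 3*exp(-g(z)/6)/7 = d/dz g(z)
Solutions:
 g(z) = 6*log(C1 + z/14)


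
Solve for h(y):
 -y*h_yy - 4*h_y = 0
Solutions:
 h(y) = C1 + C2/y^3


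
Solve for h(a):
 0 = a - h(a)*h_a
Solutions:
 h(a) = -sqrt(C1 + a^2)
 h(a) = sqrt(C1 + a^2)


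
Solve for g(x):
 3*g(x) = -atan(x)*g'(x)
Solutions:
 g(x) = C1*exp(-3*Integral(1/atan(x), x))


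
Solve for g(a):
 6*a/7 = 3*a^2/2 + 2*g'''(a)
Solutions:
 g(a) = C1 + C2*a + C3*a^2 - a^5/80 + a^4/56


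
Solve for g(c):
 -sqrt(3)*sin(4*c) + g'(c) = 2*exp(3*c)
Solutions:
 g(c) = C1 + 2*exp(3*c)/3 - sqrt(3)*cos(4*c)/4


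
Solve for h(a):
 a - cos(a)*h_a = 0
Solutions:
 h(a) = C1 + Integral(a/cos(a), a)


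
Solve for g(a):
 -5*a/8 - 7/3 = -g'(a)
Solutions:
 g(a) = C1 + 5*a^2/16 + 7*a/3


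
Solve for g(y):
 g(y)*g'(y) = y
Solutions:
 g(y) = -sqrt(C1 + y^2)
 g(y) = sqrt(C1 + y^2)


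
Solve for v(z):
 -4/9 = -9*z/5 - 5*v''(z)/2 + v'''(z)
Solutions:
 v(z) = C1 + C2*z + C3*exp(5*z/2) - 3*z^3/25 - 62*z^2/1125


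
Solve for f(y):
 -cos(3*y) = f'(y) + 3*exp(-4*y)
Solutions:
 f(y) = C1 - sin(3*y)/3 + 3*exp(-4*y)/4


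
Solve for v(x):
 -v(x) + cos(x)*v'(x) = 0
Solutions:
 v(x) = C1*sqrt(sin(x) + 1)/sqrt(sin(x) - 1)


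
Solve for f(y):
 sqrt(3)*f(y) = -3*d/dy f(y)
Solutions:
 f(y) = C1*exp(-sqrt(3)*y/3)


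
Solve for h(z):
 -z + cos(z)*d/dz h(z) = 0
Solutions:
 h(z) = C1 + Integral(z/cos(z), z)


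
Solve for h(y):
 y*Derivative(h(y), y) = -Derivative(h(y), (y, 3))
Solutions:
 h(y) = C1 + Integral(C2*airyai(-y) + C3*airybi(-y), y)


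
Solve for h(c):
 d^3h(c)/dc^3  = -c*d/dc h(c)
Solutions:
 h(c) = C1 + Integral(C2*airyai(-c) + C3*airybi(-c), c)


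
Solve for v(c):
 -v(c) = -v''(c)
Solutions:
 v(c) = C1*exp(-c) + C2*exp(c)


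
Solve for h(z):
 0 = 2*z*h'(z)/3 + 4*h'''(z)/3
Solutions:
 h(z) = C1 + Integral(C2*airyai(-2^(2/3)*z/2) + C3*airybi(-2^(2/3)*z/2), z)


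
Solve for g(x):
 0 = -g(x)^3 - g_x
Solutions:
 g(x) = -sqrt(2)*sqrt(-1/(C1 - x))/2
 g(x) = sqrt(2)*sqrt(-1/(C1 - x))/2


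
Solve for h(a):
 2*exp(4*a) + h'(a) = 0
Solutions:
 h(a) = C1 - exp(4*a)/2


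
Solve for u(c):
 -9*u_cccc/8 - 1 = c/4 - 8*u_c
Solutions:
 u(c) = C1 + C4*exp(4*3^(1/3)*c/3) + c^2/64 + c/8 + (C2*sin(2*3^(5/6)*c/3) + C3*cos(2*3^(5/6)*c/3))*exp(-2*3^(1/3)*c/3)


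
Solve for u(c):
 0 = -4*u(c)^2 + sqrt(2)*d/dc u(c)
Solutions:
 u(c) = -1/(C1 + 2*sqrt(2)*c)


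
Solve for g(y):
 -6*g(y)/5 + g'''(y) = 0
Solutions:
 g(y) = C3*exp(5^(2/3)*6^(1/3)*y/5) + (C1*sin(2^(1/3)*3^(5/6)*5^(2/3)*y/10) + C2*cos(2^(1/3)*3^(5/6)*5^(2/3)*y/10))*exp(-5^(2/3)*6^(1/3)*y/10)


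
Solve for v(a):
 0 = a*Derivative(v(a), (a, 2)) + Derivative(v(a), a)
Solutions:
 v(a) = C1 + C2*log(a)


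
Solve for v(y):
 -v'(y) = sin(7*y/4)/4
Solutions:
 v(y) = C1 + cos(7*y/4)/7


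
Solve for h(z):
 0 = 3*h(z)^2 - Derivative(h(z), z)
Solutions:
 h(z) = -1/(C1 + 3*z)


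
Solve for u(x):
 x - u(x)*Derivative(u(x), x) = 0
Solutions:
 u(x) = -sqrt(C1 + x^2)
 u(x) = sqrt(C1 + x^2)


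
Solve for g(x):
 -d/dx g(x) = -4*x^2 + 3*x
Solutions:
 g(x) = C1 + 4*x^3/3 - 3*x^2/2


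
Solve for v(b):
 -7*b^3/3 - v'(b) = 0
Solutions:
 v(b) = C1 - 7*b^4/12


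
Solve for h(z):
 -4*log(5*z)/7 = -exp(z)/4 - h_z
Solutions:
 h(z) = C1 + 4*z*log(z)/7 + 4*z*(-1 + log(5))/7 - exp(z)/4


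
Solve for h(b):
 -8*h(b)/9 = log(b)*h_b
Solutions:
 h(b) = C1*exp(-8*li(b)/9)


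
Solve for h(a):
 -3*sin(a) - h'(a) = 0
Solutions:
 h(a) = C1 + 3*cos(a)


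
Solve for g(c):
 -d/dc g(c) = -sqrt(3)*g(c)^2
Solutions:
 g(c) = -1/(C1 + sqrt(3)*c)


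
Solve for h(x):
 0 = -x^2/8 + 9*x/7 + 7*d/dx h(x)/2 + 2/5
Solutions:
 h(x) = C1 + x^3/84 - 9*x^2/49 - 4*x/35


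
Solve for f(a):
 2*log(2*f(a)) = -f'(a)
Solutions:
 Integral(1/(log(_y) + log(2)), (_y, f(a)))/2 = C1 - a


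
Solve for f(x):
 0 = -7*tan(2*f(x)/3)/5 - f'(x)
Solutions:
 f(x) = -3*asin(C1*exp(-14*x/15))/2 + 3*pi/2
 f(x) = 3*asin(C1*exp(-14*x/15))/2


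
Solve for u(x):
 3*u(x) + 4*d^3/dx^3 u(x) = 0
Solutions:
 u(x) = C3*exp(-6^(1/3)*x/2) + (C1*sin(2^(1/3)*3^(5/6)*x/4) + C2*cos(2^(1/3)*3^(5/6)*x/4))*exp(6^(1/3)*x/4)


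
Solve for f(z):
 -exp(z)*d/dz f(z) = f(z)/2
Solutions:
 f(z) = C1*exp(exp(-z)/2)


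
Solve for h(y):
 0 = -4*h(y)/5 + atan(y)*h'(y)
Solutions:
 h(y) = C1*exp(4*Integral(1/atan(y), y)/5)


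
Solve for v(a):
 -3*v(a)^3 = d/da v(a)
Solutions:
 v(a) = -sqrt(2)*sqrt(-1/(C1 - 3*a))/2
 v(a) = sqrt(2)*sqrt(-1/(C1 - 3*a))/2


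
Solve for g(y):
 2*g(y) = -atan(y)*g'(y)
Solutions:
 g(y) = C1*exp(-2*Integral(1/atan(y), y))


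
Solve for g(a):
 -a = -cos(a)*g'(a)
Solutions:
 g(a) = C1 + Integral(a/cos(a), a)


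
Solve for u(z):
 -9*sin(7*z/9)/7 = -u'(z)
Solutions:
 u(z) = C1 - 81*cos(7*z/9)/49


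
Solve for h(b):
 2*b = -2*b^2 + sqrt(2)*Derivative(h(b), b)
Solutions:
 h(b) = C1 + sqrt(2)*b^3/3 + sqrt(2)*b^2/2


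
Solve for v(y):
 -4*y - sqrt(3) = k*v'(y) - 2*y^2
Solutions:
 v(y) = C1 + 2*y^3/(3*k) - 2*y^2/k - sqrt(3)*y/k


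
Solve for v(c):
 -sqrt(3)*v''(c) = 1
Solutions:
 v(c) = C1 + C2*c - sqrt(3)*c^2/6


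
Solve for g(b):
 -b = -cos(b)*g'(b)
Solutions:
 g(b) = C1 + Integral(b/cos(b), b)


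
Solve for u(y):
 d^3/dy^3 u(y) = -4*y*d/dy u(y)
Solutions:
 u(y) = C1 + Integral(C2*airyai(-2^(2/3)*y) + C3*airybi(-2^(2/3)*y), y)


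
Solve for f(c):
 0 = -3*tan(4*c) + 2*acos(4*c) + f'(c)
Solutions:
 f(c) = C1 - 2*c*acos(4*c) + sqrt(1 - 16*c^2)/2 - 3*log(cos(4*c))/4


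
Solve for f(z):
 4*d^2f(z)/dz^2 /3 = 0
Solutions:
 f(z) = C1 + C2*z


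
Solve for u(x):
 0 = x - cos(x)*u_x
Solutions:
 u(x) = C1 + Integral(x/cos(x), x)


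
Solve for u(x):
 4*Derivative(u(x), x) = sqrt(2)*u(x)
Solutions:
 u(x) = C1*exp(sqrt(2)*x/4)


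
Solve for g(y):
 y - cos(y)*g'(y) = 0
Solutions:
 g(y) = C1 + Integral(y/cos(y), y)


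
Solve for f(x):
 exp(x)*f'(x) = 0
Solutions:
 f(x) = C1


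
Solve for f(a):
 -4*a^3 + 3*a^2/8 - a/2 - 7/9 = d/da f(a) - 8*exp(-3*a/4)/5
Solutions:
 f(a) = C1 - a^4 + a^3/8 - a^2/4 - 7*a/9 - 32*exp(-3*a/4)/15


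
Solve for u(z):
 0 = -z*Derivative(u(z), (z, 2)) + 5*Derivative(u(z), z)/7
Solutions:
 u(z) = C1 + C2*z^(12/7)


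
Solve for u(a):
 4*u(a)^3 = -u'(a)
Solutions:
 u(a) = -sqrt(2)*sqrt(-1/(C1 - 4*a))/2
 u(a) = sqrt(2)*sqrt(-1/(C1 - 4*a))/2


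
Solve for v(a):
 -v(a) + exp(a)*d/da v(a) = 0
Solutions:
 v(a) = C1*exp(-exp(-a))


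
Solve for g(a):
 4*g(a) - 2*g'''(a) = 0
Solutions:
 g(a) = C3*exp(2^(1/3)*a) + (C1*sin(2^(1/3)*sqrt(3)*a/2) + C2*cos(2^(1/3)*sqrt(3)*a/2))*exp(-2^(1/3)*a/2)


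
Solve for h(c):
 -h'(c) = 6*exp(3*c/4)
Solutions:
 h(c) = C1 - 8*exp(3*c/4)


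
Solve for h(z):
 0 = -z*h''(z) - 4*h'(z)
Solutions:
 h(z) = C1 + C2/z^3


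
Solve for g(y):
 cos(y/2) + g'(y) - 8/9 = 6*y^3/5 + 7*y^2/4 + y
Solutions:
 g(y) = C1 + 3*y^4/10 + 7*y^3/12 + y^2/2 + 8*y/9 - 2*sin(y/2)


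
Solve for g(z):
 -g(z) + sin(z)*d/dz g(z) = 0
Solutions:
 g(z) = C1*sqrt(cos(z) - 1)/sqrt(cos(z) + 1)


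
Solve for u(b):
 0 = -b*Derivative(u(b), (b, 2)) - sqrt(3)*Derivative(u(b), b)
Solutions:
 u(b) = C1 + C2*b^(1 - sqrt(3))


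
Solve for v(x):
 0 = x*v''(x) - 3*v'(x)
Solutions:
 v(x) = C1 + C2*x^4


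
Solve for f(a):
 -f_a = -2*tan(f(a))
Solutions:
 f(a) = pi - asin(C1*exp(2*a))
 f(a) = asin(C1*exp(2*a))


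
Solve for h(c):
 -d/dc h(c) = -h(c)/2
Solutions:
 h(c) = C1*exp(c/2)


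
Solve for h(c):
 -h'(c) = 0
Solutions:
 h(c) = C1


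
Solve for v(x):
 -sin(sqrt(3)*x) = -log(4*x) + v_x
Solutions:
 v(x) = C1 + x*log(x) - x + 2*x*log(2) + sqrt(3)*cos(sqrt(3)*x)/3


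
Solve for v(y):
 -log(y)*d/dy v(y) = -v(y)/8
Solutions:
 v(y) = C1*exp(li(y)/8)


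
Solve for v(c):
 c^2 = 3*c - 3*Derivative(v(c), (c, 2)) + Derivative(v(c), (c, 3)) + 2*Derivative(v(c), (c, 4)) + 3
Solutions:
 v(c) = C1 + C2*c + C3*exp(-3*c/2) + C4*exp(c) - c^4/36 + 7*c^3/54 + 11*c^2/27


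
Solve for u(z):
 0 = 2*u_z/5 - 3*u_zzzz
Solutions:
 u(z) = C1 + C4*exp(15^(2/3)*2^(1/3)*z/15) + (C2*sin(2^(1/3)*3^(1/6)*5^(2/3)*z/10) + C3*cos(2^(1/3)*3^(1/6)*5^(2/3)*z/10))*exp(-15^(2/3)*2^(1/3)*z/30)


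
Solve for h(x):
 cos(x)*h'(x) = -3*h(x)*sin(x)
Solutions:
 h(x) = C1*cos(x)^3


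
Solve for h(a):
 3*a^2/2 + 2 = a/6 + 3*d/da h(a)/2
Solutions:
 h(a) = C1 + a^3/3 - a^2/18 + 4*a/3


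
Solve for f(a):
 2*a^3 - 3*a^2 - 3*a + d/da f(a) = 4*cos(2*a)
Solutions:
 f(a) = C1 - a^4/2 + a^3 + 3*a^2/2 + 2*sin(2*a)


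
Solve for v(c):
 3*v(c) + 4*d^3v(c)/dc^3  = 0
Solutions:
 v(c) = C3*exp(-6^(1/3)*c/2) + (C1*sin(2^(1/3)*3^(5/6)*c/4) + C2*cos(2^(1/3)*3^(5/6)*c/4))*exp(6^(1/3)*c/4)


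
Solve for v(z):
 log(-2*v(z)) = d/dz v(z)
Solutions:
 -Integral(1/(log(-_y) + log(2)), (_y, v(z))) = C1 - z


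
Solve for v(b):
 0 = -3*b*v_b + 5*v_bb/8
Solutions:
 v(b) = C1 + C2*erfi(2*sqrt(15)*b/5)


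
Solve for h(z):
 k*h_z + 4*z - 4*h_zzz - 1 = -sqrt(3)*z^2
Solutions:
 h(z) = C1 + C2*exp(-sqrt(k)*z/2) + C3*exp(sqrt(k)*z/2) - sqrt(3)*z^3/(3*k) - 2*z^2/k + z/k - 8*sqrt(3)*z/k^2


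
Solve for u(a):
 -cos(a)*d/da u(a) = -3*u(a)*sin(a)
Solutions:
 u(a) = C1/cos(a)^3


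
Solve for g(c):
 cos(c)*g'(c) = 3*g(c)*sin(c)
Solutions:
 g(c) = C1/cos(c)^3


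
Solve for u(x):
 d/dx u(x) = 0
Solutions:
 u(x) = C1


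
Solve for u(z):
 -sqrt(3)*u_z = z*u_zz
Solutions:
 u(z) = C1 + C2*z^(1 - sqrt(3))


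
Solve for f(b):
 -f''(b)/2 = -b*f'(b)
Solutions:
 f(b) = C1 + C2*erfi(b)


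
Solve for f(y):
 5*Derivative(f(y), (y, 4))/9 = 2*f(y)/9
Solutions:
 f(y) = C1*exp(-2^(1/4)*5^(3/4)*y/5) + C2*exp(2^(1/4)*5^(3/4)*y/5) + C3*sin(2^(1/4)*5^(3/4)*y/5) + C4*cos(2^(1/4)*5^(3/4)*y/5)


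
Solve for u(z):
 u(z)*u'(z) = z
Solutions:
 u(z) = -sqrt(C1 + z^2)
 u(z) = sqrt(C1 + z^2)


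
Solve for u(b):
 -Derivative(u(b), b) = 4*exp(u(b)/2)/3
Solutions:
 u(b) = 2*log(1/(C1 + 4*b)) + 2*log(6)


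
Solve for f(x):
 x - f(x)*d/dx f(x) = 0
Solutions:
 f(x) = -sqrt(C1 + x^2)
 f(x) = sqrt(C1 + x^2)


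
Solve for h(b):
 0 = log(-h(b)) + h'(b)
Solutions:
 -li(-h(b)) = C1 - b


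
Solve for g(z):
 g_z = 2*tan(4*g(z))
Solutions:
 g(z) = -asin(C1*exp(8*z))/4 + pi/4
 g(z) = asin(C1*exp(8*z))/4


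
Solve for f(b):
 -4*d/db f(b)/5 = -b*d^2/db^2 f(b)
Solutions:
 f(b) = C1 + C2*b^(9/5)


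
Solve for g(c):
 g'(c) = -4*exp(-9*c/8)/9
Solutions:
 g(c) = C1 + 32*exp(-9*c/8)/81


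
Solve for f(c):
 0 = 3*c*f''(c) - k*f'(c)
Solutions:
 f(c) = C1 + c^(re(k)/3 + 1)*(C2*sin(log(c)*Abs(im(k))/3) + C3*cos(log(c)*im(k)/3))


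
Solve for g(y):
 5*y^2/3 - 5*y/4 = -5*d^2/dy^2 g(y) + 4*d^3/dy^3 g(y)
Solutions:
 g(y) = C1 + C2*y + C3*exp(5*y/4) - y^4/36 - 17*y^3/360 - 17*y^2/150


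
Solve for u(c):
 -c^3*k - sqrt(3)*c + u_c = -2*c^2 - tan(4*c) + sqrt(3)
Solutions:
 u(c) = C1 + c^4*k/4 - 2*c^3/3 + sqrt(3)*c^2/2 + sqrt(3)*c + log(cos(4*c))/4


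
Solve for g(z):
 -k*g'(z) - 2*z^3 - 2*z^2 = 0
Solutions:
 g(z) = C1 - z^4/(2*k) - 2*z^3/(3*k)


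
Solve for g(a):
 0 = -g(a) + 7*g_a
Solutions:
 g(a) = C1*exp(a/7)


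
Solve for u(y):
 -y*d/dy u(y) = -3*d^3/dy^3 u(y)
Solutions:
 u(y) = C1 + Integral(C2*airyai(3^(2/3)*y/3) + C3*airybi(3^(2/3)*y/3), y)


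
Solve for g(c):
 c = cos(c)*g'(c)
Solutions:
 g(c) = C1 + Integral(c/cos(c), c)


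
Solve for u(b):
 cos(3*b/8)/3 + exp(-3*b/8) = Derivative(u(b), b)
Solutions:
 u(b) = C1 + 8*sin(3*b/8)/9 - 8*exp(-3*b/8)/3


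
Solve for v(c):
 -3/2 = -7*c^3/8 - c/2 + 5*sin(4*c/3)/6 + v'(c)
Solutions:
 v(c) = C1 + 7*c^4/32 + c^2/4 - 3*c/2 + 5*cos(4*c/3)/8


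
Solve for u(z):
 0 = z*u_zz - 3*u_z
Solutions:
 u(z) = C1 + C2*z^4


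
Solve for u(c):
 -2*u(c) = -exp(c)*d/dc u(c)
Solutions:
 u(c) = C1*exp(-2*exp(-c))


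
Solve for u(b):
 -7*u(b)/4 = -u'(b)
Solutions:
 u(b) = C1*exp(7*b/4)


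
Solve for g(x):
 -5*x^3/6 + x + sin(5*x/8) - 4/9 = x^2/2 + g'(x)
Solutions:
 g(x) = C1 - 5*x^4/24 - x^3/6 + x^2/2 - 4*x/9 - 8*cos(5*x/8)/5


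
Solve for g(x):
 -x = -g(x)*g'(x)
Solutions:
 g(x) = -sqrt(C1 + x^2)
 g(x) = sqrt(C1 + x^2)


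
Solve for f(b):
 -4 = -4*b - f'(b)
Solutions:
 f(b) = C1 - 2*b^2 + 4*b


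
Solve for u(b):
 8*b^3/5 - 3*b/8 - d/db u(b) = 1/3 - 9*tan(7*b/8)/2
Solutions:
 u(b) = C1 + 2*b^4/5 - 3*b^2/16 - b/3 - 36*log(cos(7*b/8))/7


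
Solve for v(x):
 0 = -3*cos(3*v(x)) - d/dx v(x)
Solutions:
 v(x) = -asin((C1 + exp(18*x))/(C1 - exp(18*x)))/3 + pi/3
 v(x) = asin((C1 + exp(18*x))/(C1 - exp(18*x)))/3


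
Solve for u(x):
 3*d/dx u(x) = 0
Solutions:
 u(x) = C1


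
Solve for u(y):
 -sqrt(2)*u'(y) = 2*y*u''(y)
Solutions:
 u(y) = C1 + C2*y^(1 - sqrt(2)/2)


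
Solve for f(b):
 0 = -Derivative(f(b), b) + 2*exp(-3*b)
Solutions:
 f(b) = C1 - 2*exp(-3*b)/3


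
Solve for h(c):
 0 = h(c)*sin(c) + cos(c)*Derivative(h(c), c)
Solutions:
 h(c) = C1*cos(c)


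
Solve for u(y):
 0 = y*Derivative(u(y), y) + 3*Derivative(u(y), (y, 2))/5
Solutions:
 u(y) = C1 + C2*erf(sqrt(30)*y/6)


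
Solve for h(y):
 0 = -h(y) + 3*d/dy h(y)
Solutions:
 h(y) = C1*exp(y/3)


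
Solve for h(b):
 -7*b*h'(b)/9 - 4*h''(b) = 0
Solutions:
 h(b) = C1 + C2*erf(sqrt(14)*b/12)


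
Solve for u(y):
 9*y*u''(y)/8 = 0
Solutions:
 u(y) = C1 + C2*y


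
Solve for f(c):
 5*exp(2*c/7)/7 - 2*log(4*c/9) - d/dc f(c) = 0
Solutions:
 f(c) = C1 - 2*c*log(c) + 2*c*(-2*log(2) + 1 + 2*log(3)) + 5*exp(2*c/7)/2


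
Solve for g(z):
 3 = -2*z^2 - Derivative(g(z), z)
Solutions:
 g(z) = C1 - 2*z^3/3 - 3*z


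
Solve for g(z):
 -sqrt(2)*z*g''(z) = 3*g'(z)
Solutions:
 g(z) = C1 + C2*z^(1 - 3*sqrt(2)/2)


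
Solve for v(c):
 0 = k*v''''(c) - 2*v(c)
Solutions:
 v(c) = C1*exp(-2^(1/4)*c*(1/k)^(1/4)) + C2*exp(2^(1/4)*c*(1/k)^(1/4)) + C3*exp(-2^(1/4)*I*c*(1/k)^(1/4)) + C4*exp(2^(1/4)*I*c*(1/k)^(1/4))


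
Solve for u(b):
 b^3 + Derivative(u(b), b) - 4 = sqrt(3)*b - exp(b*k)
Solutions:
 u(b) = C1 - b^4/4 + sqrt(3)*b^2/2 + 4*b - exp(b*k)/k


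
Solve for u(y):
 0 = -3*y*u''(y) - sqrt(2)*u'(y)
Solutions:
 u(y) = C1 + C2*y^(1 - sqrt(2)/3)


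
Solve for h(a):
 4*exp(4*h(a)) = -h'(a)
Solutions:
 h(a) = log(-I*(1/(C1 + 16*a))^(1/4))
 h(a) = log(I*(1/(C1 + 16*a))^(1/4))
 h(a) = log(-(1/(C1 + 16*a))^(1/4))
 h(a) = log(1/(C1 + 16*a))/4


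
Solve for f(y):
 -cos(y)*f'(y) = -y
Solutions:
 f(y) = C1 + Integral(y/cos(y), y)


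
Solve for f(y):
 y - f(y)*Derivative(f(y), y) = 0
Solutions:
 f(y) = -sqrt(C1 + y^2)
 f(y) = sqrt(C1 + y^2)


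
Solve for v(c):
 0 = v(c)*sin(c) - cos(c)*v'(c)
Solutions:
 v(c) = C1/cos(c)


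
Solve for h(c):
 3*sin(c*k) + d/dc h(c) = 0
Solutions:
 h(c) = C1 + 3*cos(c*k)/k


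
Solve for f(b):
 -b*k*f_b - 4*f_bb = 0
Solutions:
 f(b) = Piecewise((-sqrt(2)*sqrt(pi)*C1*erf(sqrt(2)*b*sqrt(k)/4)/sqrt(k) - C2, (k > 0) | (k < 0)), (-C1*b - C2, True))


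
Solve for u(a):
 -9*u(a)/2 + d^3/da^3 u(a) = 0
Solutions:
 u(a) = C3*exp(6^(2/3)*a/2) + (C1*sin(3*2^(2/3)*3^(1/6)*a/4) + C2*cos(3*2^(2/3)*3^(1/6)*a/4))*exp(-6^(2/3)*a/4)


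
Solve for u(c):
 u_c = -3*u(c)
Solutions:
 u(c) = C1*exp(-3*c)


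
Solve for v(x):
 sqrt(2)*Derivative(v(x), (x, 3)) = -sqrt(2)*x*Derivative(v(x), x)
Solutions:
 v(x) = C1 + Integral(C2*airyai(-x) + C3*airybi(-x), x)


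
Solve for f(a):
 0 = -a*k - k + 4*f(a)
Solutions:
 f(a) = k*(a + 1)/4


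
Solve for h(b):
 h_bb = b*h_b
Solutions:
 h(b) = C1 + C2*erfi(sqrt(2)*b/2)


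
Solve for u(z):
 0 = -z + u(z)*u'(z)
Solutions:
 u(z) = -sqrt(C1 + z^2)
 u(z) = sqrt(C1 + z^2)


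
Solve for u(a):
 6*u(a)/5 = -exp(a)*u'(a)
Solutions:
 u(a) = C1*exp(6*exp(-a)/5)


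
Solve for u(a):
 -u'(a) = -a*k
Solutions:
 u(a) = C1 + a^2*k/2


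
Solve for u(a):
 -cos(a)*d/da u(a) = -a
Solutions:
 u(a) = C1 + Integral(a/cos(a), a)


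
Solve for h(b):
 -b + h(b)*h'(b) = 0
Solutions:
 h(b) = -sqrt(C1 + b^2)
 h(b) = sqrt(C1 + b^2)


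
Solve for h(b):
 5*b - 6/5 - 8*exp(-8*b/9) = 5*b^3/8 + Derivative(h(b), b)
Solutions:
 h(b) = C1 - 5*b^4/32 + 5*b^2/2 - 6*b/5 + 9*exp(-8*b/9)


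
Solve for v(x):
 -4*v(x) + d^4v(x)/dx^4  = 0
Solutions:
 v(x) = C1*exp(-sqrt(2)*x) + C2*exp(sqrt(2)*x) + C3*sin(sqrt(2)*x) + C4*cos(sqrt(2)*x)


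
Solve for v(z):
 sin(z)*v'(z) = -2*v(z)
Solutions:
 v(z) = C1*(cos(z) + 1)/(cos(z) - 1)


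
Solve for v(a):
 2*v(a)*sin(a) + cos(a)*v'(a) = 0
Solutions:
 v(a) = C1*cos(a)^2


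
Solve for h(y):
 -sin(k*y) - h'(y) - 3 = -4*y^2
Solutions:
 h(y) = C1 + 4*y^3/3 - 3*y + cos(k*y)/k


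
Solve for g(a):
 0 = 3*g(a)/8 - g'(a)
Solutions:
 g(a) = C1*exp(3*a/8)


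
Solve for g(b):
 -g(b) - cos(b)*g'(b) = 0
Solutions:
 g(b) = C1*sqrt(sin(b) - 1)/sqrt(sin(b) + 1)


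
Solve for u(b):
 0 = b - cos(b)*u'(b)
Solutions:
 u(b) = C1 + Integral(b/cos(b), b)


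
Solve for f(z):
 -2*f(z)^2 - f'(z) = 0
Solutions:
 f(z) = 1/(C1 + 2*z)


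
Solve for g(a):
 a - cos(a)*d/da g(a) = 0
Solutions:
 g(a) = C1 + Integral(a/cos(a), a)


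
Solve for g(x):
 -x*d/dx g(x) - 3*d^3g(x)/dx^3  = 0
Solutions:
 g(x) = C1 + Integral(C2*airyai(-3^(2/3)*x/3) + C3*airybi(-3^(2/3)*x/3), x)


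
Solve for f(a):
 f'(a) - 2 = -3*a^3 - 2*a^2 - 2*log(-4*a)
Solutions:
 f(a) = C1 - 3*a^4/4 - 2*a^3/3 - 2*a*log(-a) + 4*a*(1 - log(2))


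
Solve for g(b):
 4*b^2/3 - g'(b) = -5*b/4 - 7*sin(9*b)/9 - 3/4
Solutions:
 g(b) = C1 + 4*b^3/9 + 5*b^2/8 + 3*b/4 - 7*cos(9*b)/81


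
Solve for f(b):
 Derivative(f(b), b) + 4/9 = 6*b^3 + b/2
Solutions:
 f(b) = C1 + 3*b^4/2 + b^2/4 - 4*b/9


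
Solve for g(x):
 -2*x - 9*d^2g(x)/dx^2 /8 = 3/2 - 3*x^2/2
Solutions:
 g(x) = C1 + C2*x + x^4/9 - 8*x^3/27 - 2*x^2/3


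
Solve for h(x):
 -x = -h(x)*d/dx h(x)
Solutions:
 h(x) = -sqrt(C1 + x^2)
 h(x) = sqrt(C1 + x^2)


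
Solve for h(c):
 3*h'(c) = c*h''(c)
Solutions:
 h(c) = C1 + C2*c^4


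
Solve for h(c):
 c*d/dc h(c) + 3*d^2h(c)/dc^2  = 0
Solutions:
 h(c) = C1 + C2*erf(sqrt(6)*c/6)


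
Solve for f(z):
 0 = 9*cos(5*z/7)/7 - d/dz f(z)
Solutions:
 f(z) = C1 + 9*sin(5*z/7)/5


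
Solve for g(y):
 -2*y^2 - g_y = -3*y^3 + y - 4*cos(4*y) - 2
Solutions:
 g(y) = C1 + 3*y^4/4 - 2*y^3/3 - y^2/2 + 2*y + sin(4*y)


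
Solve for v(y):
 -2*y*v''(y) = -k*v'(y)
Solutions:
 v(y) = C1 + y^(re(k)/2 + 1)*(C2*sin(log(y)*Abs(im(k))/2) + C3*cos(log(y)*im(k)/2))


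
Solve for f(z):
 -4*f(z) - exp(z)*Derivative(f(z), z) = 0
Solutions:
 f(z) = C1*exp(4*exp(-z))


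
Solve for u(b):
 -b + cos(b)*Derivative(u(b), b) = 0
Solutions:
 u(b) = C1 + Integral(b/cos(b), b)


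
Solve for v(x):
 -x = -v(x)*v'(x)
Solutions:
 v(x) = -sqrt(C1 + x^2)
 v(x) = sqrt(C1 + x^2)


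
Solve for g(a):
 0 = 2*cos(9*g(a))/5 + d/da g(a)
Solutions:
 2*a/5 - log(sin(9*g(a)) - 1)/18 + log(sin(9*g(a)) + 1)/18 = C1


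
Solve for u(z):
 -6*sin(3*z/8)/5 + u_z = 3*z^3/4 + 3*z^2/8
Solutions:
 u(z) = C1 + 3*z^4/16 + z^3/8 - 16*cos(3*z/8)/5


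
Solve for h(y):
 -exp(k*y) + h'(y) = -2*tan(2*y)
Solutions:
 h(y) = C1 + Piecewise((exp(k*y)/k, Ne(k, 0)), (y, True)) + log(cos(2*y))


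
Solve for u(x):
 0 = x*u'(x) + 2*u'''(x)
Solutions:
 u(x) = C1 + Integral(C2*airyai(-2^(2/3)*x/2) + C3*airybi(-2^(2/3)*x/2), x)


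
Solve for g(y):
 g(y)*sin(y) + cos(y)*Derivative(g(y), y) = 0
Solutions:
 g(y) = C1*cos(y)


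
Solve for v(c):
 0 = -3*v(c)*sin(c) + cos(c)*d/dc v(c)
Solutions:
 v(c) = C1/cos(c)^3


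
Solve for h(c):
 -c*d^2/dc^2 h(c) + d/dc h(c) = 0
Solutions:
 h(c) = C1 + C2*c^2


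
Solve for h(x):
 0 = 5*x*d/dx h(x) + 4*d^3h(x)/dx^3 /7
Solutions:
 h(x) = C1 + Integral(C2*airyai(-70^(1/3)*x/2) + C3*airybi(-70^(1/3)*x/2), x)


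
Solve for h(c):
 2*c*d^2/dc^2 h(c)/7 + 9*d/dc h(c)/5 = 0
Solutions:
 h(c) = C1 + C2/c^(53/10)


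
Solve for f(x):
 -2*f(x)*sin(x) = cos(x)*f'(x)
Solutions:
 f(x) = C1*cos(x)^2


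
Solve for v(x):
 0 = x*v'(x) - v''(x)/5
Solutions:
 v(x) = C1 + C2*erfi(sqrt(10)*x/2)


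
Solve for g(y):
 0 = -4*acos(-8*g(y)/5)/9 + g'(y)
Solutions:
 Integral(1/acos(-8*_y/5), (_y, g(y))) = C1 + 4*y/9


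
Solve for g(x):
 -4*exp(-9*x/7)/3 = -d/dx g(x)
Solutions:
 g(x) = C1 - 28*exp(-9*x/7)/27


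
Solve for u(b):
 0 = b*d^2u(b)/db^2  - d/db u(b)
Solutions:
 u(b) = C1 + C2*b^2


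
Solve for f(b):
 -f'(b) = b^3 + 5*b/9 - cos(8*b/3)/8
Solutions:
 f(b) = C1 - b^4/4 - 5*b^2/18 + 3*sin(8*b/3)/64


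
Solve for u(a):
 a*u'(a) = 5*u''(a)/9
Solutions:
 u(a) = C1 + C2*erfi(3*sqrt(10)*a/10)


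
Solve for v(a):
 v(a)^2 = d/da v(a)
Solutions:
 v(a) = -1/(C1 + a)


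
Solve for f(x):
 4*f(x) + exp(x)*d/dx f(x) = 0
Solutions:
 f(x) = C1*exp(4*exp(-x))


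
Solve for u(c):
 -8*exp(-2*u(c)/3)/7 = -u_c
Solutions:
 u(c) = 3*log(-sqrt(C1 + 8*c)) - 3*log(21) + 3*log(42)/2
 u(c) = 3*log(C1 + 8*c)/2 - 3*log(21) + 3*log(42)/2


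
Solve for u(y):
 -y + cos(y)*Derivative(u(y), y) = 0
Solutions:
 u(y) = C1 + Integral(y/cos(y), y)


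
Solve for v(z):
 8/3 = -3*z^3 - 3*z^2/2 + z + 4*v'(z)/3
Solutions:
 v(z) = C1 + 9*z^4/16 + 3*z^3/8 - 3*z^2/8 + 2*z


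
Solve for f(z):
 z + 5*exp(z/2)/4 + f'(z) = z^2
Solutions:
 f(z) = C1 + z^3/3 - z^2/2 - 5*exp(z/2)/2


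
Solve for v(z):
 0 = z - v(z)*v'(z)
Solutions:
 v(z) = -sqrt(C1 + z^2)
 v(z) = sqrt(C1 + z^2)


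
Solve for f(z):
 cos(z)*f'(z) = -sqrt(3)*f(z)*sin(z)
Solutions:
 f(z) = C1*cos(z)^(sqrt(3))


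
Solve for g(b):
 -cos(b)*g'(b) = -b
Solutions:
 g(b) = C1 + Integral(b/cos(b), b)


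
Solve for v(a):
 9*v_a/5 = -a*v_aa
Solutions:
 v(a) = C1 + C2/a^(4/5)


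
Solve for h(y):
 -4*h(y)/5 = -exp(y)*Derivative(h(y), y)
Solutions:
 h(y) = C1*exp(-4*exp(-y)/5)


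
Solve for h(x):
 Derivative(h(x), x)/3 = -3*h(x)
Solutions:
 h(x) = C1*exp(-9*x)


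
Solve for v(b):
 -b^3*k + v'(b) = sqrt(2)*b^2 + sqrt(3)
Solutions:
 v(b) = C1 + b^4*k/4 + sqrt(2)*b^3/3 + sqrt(3)*b


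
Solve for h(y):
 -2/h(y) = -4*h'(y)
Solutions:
 h(y) = -sqrt(C1 + y)
 h(y) = sqrt(C1 + y)


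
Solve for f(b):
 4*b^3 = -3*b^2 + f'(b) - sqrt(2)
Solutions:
 f(b) = C1 + b^4 + b^3 + sqrt(2)*b


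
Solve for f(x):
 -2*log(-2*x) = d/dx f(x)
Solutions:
 f(x) = C1 - 2*x*log(-x) + 2*x*(1 - log(2))


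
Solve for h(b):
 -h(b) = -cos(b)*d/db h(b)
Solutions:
 h(b) = C1*sqrt(sin(b) + 1)/sqrt(sin(b) - 1)


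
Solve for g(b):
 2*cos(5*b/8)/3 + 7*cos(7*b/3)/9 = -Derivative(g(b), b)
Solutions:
 g(b) = C1 - 16*sin(5*b/8)/15 - sin(7*b/3)/3


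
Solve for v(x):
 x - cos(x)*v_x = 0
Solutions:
 v(x) = C1 + Integral(x/cos(x), x)


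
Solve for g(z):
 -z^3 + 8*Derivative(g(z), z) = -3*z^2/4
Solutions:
 g(z) = C1 + z^4/32 - z^3/32


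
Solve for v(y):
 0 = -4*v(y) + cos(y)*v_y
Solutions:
 v(y) = C1*(sin(y)^2 + 2*sin(y) + 1)/(sin(y)^2 - 2*sin(y) + 1)


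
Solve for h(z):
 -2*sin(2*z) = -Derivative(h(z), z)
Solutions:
 h(z) = C1 - cos(2*z)


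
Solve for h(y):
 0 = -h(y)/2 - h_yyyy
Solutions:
 h(y) = (C1*sin(2^(1/4)*y/2) + C2*cos(2^(1/4)*y/2))*exp(-2^(1/4)*y/2) + (C3*sin(2^(1/4)*y/2) + C4*cos(2^(1/4)*y/2))*exp(2^(1/4)*y/2)


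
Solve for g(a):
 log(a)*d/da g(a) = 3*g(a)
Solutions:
 g(a) = C1*exp(3*li(a))


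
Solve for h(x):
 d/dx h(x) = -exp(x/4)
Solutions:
 h(x) = C1 - 4*exp(x/4)


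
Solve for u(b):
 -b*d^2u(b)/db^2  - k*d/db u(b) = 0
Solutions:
 u(b) = C1 + b^(1 - re(k))*(C2*sin(log(b)*Abs(im(k))) + C3*cos(log(b)*im(k)))


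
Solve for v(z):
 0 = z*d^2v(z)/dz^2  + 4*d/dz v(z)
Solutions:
 v(z) = C1 + C2/z^3


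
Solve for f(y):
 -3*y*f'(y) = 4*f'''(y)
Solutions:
 f(y) = C1 + Integral(C2*airyai(-6^(1/3)*y/2) + C3*airybi(-6^(1/3)*y/2), y)


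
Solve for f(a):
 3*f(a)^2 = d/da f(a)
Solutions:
 f(a) = -1/(C1 + 3*a)


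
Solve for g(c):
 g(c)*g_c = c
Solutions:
 g(c) = -sqrt(C1 + c^2)
 g(c) = sqrt(C1 + c^2)


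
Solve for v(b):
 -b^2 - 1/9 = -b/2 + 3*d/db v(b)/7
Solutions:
 v(b) = C1 - 7*b^3/9 + 7*b^2/12 - 7*b/27


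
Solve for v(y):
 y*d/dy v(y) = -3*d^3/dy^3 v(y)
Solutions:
 v(y) = C1 + Integral(C2*airyai(-3^(2/3)*y/3) + C3*airybi(-3^(2/3)*y/3), y)


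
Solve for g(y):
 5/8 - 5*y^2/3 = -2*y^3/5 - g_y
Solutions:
 g(y) = C1 - y^4/10 + 5*y^3/9 - 5*y/8


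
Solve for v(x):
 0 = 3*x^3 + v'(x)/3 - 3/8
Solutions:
 v(x) = C1 - 9*x^4/4 + 9*x/8


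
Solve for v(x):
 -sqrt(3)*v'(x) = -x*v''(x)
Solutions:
 v(x) = C1 + C2*x^(1 + sqrt(3))


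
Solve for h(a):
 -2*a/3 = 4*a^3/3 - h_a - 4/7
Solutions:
 h(a) = C1 + a^4/3 + a^2/3 - 4*a/7


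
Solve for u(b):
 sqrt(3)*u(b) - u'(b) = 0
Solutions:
 u(b) = C1*exp(sqrt(3)*b)


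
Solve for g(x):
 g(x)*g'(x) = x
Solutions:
 g(x) = -sqrt(C1 + x^2)
 g(x) = sqrt(C1 + x^2)


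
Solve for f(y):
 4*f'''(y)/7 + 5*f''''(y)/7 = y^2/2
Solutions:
 f(y) = C1 + C2*y + C3*y^2 + C4*exp(-4*y/5) + 7*y^5/480 - 35*y^4/384 + 175*y^3/384
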